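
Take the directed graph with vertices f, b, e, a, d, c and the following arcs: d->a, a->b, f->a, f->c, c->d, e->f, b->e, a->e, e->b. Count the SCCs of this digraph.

{a, b, c, d, e, f} are all mutually reachable — one SCC of size 6.
That gives 1 strongly connected component.

1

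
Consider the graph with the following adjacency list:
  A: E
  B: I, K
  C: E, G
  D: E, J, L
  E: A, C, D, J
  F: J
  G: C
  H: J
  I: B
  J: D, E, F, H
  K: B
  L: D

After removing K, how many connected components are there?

2

With K gone, the remaining components are: {B, I}; {A, C, D, E, F, G, H, J, L}.
That is 2 components.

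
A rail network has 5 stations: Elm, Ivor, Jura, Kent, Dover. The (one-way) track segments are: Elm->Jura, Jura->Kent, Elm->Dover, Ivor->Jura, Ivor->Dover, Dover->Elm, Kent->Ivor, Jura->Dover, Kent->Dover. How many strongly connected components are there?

{Elm, Ivor, Jura, Kent, Dover} are all mutually reachable — one SCC of size 5.
That gives 1 strongly connected component.

1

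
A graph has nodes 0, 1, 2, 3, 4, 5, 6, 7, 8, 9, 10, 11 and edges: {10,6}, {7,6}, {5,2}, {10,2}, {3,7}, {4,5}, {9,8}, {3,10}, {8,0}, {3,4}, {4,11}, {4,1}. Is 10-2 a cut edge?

After removing 10-2, the path 10-3-4-5-2 still connects them, so the edge is not a bridge.

No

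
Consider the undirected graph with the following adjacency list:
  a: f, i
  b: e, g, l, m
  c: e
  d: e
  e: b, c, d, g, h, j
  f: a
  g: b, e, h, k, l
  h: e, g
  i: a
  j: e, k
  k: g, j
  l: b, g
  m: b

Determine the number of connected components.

2

Starting from a we can reach a, f, i. That is one component of size 3.
Starting from b we can reach b, c, d, e, g, h, j, k, l, m. That is one component of size 10.
Total: 2 components.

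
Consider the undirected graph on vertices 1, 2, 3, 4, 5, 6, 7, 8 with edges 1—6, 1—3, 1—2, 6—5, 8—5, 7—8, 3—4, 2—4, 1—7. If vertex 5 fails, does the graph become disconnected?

Deleting 5 leaves 1 component (was 1) (its neighbors 6, 8 remain connected to each other), so 5 is not a cut vertex.

No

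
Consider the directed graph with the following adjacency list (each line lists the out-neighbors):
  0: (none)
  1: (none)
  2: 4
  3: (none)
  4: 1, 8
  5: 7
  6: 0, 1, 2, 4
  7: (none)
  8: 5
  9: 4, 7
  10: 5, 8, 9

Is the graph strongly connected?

There is no directed path from 5 to 4, so the graph is not strongly connected.

No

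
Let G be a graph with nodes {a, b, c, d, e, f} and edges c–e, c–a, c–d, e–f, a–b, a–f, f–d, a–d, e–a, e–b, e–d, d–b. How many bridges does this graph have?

The edges on the cycle c-e-d-f-a-c are not bridges since each lies on that cycle.
Every edge lies on some cycle, so there are no bridges.

0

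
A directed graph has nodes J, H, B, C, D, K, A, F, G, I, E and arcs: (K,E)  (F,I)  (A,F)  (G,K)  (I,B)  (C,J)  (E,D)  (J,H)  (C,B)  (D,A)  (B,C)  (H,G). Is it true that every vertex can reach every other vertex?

Yes

From K we can reach every vertex (A, B, C, D, E, F, G, H, I, J, K), and every vertex can reach K (A, B, C, D, E, F, G, H, I, J, K). So the whole graph is one strongly connected component.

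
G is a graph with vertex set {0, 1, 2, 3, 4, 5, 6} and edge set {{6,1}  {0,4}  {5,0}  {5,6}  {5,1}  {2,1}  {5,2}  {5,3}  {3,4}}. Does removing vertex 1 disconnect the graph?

No

Deleting 1 leaves 1 component (was 1) (its neighbors 2, 5, 6 remain connected to each other), so 1 is not a cut vertex.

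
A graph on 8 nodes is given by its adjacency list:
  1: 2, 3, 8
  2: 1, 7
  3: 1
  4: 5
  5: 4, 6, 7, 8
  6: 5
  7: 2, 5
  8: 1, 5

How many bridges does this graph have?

3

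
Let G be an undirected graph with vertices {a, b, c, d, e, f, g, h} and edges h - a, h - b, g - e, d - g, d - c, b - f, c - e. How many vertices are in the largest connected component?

4

Starting from c we can reach c, d, e, g. That is one component of size 4.
Starting from a we can reach a, b, f, h. That is one component of size 4.
The largest has 4 vertices.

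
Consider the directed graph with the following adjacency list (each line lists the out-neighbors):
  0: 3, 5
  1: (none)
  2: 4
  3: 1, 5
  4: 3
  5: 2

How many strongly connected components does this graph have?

{2, 3, 4, 5} are all mutually reachable — one SCC of size 4.
{0} is an SCC by itself.
{1} is an SCC by itself.
That gives 3 strongly connected components.

3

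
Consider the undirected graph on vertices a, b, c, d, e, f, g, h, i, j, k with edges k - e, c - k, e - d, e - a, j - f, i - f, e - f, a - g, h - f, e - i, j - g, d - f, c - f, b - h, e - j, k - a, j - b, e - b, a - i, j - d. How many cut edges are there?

0

The edges on the cycle k-e-j-g-a-k are not bridges since each lies on that cycle.
Every edge lies on some cycle, so there are no bridges.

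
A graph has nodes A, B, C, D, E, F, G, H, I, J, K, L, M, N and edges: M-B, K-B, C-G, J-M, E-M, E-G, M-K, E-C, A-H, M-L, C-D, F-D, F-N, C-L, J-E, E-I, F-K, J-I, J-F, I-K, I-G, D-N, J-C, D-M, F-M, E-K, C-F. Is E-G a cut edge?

No

After removing E-G, the path E-I-G still connects them, so the edge is not a bridge.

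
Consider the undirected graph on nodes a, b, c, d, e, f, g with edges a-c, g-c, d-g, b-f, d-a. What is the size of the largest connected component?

e is isolated — a component by itself.
Starting from b we can reach b, f. That is one component of size 2.
Starting from a we can reach a, c, d, g. That is one component of size 4.
The largest has 4 vertices.

4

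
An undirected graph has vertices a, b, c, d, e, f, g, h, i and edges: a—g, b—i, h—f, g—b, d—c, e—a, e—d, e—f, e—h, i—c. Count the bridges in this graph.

0

The edges on the cycle e-h-f-e are not bridges since each lies on that cycle.
Every edge lies on some cycle, so there are no bridges.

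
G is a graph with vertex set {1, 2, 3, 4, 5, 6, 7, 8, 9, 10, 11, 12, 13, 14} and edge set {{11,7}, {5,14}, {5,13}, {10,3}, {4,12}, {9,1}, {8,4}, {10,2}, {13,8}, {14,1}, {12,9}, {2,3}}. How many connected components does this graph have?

6 is isolated — a component by itself.
Starting from 7 we can reach 7, 11. That is one component of size 2.
Starting from 2 we can reach 2, 3, 10. That is one component of size 3.
Starting from 1 we can reach 1, 4, 5, 8, 9, 12, 13, 14. That is one component of size 8.
Total: 4 components.

4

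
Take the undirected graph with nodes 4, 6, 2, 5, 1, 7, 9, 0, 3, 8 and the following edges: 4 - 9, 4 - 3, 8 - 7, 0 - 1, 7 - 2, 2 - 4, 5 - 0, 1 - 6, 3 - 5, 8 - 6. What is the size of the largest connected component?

10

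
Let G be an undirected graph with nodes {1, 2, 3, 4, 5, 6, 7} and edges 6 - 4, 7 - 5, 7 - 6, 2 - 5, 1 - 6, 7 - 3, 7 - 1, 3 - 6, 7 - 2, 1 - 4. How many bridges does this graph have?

The edges on the cycle 7-2-5-7 are not bridges since each lies on that cycle.
Every edge lies on some cycle, so there are no bridges.

0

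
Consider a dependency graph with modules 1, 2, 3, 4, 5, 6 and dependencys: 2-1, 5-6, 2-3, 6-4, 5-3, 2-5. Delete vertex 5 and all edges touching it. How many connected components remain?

With 5 gone, the remaining components are: {4, 6}; {1, 2, 3}.
That is 2 components.

2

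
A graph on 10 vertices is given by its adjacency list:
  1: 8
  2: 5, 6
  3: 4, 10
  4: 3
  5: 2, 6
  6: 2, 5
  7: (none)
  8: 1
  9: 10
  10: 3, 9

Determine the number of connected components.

4

7 is isolated — a component by itself.
Starting from 1 we can reach 1, 8. That is one component of size 2.
Starting from 2 we can reach 2, 5, 6. That is one component of size 3.
Starting from 3 we can reach 3, 4, 9, 10. That is one component of size 4.
Total: 4 components.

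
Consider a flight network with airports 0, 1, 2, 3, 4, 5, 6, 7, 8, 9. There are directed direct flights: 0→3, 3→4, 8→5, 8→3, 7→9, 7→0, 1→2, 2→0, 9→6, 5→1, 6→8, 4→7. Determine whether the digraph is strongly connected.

From 2 we can reach every vertex (0, 1, 2, 3, 4, 5, 6, 7, 8, 9), and every vertex can reach 2 (0, 1, 2, 3, 4, 5, 6, 7, 8, 9). So the whole graph is one strongly connected component.

Yes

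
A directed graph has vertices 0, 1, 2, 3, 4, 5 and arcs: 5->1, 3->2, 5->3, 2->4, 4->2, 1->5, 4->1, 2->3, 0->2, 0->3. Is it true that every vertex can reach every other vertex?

There is no directed path from 2 to 0, so the graph is not strongly connected.

No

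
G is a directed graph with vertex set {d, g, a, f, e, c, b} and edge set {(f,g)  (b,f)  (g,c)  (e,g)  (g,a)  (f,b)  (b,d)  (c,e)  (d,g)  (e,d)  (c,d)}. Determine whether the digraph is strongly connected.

No

There is no directed path from c to b, so the graph is not strongly connected.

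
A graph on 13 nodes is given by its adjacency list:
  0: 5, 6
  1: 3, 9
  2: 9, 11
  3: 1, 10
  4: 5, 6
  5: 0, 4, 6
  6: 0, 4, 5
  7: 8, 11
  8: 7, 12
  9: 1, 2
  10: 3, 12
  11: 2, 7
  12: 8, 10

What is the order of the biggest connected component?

Starting from 0 we can reach 0, 4, 5, 6. That is one component of size 4.
Starting from 1 we can reach 1, 2, 3, 7, 8, 9, 10, 11, 12. That is one component of size 9.
The largest has 9 vertices.

9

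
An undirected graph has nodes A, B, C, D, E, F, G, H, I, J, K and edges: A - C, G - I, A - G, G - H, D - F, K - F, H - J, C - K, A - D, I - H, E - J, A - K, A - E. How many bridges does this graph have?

0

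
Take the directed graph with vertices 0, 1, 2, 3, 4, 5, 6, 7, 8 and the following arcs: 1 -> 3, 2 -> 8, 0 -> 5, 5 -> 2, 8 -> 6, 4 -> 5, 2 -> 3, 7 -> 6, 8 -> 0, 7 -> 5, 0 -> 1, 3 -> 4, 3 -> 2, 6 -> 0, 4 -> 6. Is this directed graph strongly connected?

There is no directed path from 6 to 7, so the graph is not strongly connected.

No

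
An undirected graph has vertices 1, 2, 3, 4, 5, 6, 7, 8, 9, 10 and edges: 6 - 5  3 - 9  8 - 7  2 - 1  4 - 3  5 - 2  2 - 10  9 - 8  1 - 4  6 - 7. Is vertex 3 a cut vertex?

No

Deleting 3 leaves 1 component (was 1) (its neighbors 4, 9 remain connected to each other), so 3 is not a cut vertex.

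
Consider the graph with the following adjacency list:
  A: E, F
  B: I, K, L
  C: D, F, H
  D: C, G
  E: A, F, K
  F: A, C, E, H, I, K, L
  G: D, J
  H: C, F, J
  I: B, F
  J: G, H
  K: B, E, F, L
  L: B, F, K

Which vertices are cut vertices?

Removing F increases the component count from 1 to 2, so F is a cut vertex.
By contrast removing G leaves 1 component; it is not a cut vertex. No other vertex is a cut vertex either.

F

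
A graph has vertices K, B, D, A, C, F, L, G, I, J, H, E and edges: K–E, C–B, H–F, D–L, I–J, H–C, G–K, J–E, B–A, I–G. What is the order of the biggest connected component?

5

Starting from D we can reach D, L. That is one component of size 2.
Starting from E we can reach E, G, I, J, K. That is one component of size 5.
Starting from A we can reach A, B, C, F, H. That is one component of size 5.
The largest has 5 vertices.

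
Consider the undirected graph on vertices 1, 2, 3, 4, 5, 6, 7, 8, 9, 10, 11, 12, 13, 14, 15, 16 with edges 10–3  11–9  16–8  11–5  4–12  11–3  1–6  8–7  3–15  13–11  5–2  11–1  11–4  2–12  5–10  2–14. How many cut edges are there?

The edges on the cycle 11-5-2-12-4-11 are not bridges since each lies on that cycle.
But removing 16–8 disconnects 16 from 8; removing 11–13 disconnects 11 from 13; removing 9–11 disconnects 9 from 11; removing 6–1 disconnects 6 from 1 — these are bridges.
In total 8 edges are bridges.

8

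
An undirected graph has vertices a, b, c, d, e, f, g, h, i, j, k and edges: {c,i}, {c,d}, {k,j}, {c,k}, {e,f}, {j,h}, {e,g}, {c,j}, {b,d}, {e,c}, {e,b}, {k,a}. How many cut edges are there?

The edges on the cycle c-k-j-c are not bridges since each lies on that cycle.
But removing e—f disconnects e from f; removing c—i disconnects c from i; removing a—k disconnects a from k; removing g—e disconnects g from e — these are bridges.
In total 5 edges are bridges.

5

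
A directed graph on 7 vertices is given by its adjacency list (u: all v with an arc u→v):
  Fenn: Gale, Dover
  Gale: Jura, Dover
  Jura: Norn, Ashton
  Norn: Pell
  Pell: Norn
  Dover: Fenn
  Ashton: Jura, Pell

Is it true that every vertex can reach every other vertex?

No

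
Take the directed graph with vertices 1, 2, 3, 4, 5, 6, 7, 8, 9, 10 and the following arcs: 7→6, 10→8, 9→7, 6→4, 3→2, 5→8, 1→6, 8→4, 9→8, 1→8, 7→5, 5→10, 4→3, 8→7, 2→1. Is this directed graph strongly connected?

No

There is no directed path from 8 to 9, so the graph is not strongly connected.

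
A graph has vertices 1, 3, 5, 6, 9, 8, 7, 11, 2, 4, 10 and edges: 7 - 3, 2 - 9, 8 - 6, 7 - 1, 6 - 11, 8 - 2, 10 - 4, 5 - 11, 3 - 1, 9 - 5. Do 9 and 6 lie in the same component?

Yes

From 9 we can reach 2, 5, 6, 8, 9, 11, which includes 6.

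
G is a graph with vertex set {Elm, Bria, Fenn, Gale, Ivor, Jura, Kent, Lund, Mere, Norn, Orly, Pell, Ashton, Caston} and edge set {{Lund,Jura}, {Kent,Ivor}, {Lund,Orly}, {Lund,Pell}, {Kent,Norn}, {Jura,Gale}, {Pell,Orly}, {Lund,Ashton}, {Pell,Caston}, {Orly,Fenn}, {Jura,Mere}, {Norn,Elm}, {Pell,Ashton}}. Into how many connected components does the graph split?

3

Bria is isolated — a component by itself.
Starting from Elm we can reach Elm, Ivor, Kent, Norn. That is one component of size 4.
Starting from Fenn we can reach Fenn, Gale, Jura, Lund, Mere, Orly, Pell, Ashton, Caston. That is one component of size 9.
Total: 3 components.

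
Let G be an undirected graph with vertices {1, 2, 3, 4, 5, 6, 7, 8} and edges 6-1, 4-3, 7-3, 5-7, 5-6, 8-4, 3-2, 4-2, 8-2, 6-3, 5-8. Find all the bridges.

1-6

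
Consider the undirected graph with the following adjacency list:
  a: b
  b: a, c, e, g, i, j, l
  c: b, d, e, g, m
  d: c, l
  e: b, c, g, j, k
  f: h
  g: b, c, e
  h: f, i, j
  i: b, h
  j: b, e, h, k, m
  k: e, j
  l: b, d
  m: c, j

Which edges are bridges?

The edges on the cycle b-l-d-c-b are not bridges since each lies on that cycle.
But removing b-a disconnects b from a; removing f-h disconnects f from h — these are bridges.

a-b, f-h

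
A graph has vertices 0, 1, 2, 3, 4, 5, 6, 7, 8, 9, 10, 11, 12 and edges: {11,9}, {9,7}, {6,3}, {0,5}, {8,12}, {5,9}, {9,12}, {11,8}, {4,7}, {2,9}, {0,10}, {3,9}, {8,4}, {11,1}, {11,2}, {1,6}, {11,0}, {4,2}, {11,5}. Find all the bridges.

0-10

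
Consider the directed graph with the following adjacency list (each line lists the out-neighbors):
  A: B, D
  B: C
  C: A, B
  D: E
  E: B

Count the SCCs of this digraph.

1

{A, B, C, D, E} are all mutually reachable — one SCC of size 5.
That gives 1 strongly connected component.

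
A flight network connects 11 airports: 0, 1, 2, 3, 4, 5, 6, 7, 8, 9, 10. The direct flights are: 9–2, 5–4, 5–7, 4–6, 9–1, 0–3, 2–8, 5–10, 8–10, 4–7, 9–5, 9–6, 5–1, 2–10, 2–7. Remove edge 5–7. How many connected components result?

2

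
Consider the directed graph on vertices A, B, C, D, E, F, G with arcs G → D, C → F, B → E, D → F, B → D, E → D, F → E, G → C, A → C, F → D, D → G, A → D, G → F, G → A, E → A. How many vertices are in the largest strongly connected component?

{A, C, D, E, F, G} are all mutually reachable — one SCC of size 6.
{B} is an SCC by itself.
The largest has 6 vertices.

6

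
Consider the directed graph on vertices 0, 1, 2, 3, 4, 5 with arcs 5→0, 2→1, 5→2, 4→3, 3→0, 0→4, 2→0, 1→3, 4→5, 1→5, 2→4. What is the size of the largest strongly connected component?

6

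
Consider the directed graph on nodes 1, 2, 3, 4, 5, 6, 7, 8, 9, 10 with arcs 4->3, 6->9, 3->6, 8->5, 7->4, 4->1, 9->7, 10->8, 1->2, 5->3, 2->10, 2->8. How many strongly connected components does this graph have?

{1, 2, 3, 4, 5, 6, 7, 8, 9, 10} are all mutually reachable — one SCC of size 10.
That gives 1 strongly connected component.

1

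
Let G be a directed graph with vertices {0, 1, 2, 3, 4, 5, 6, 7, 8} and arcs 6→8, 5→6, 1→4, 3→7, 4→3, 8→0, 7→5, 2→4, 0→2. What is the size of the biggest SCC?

{0, 2, 3, 4, 5, 6, 7, 8} are all mutually reachable — one SCC of size 8.
{1} is an SCC by itself.
The largest has 8 vertices.

8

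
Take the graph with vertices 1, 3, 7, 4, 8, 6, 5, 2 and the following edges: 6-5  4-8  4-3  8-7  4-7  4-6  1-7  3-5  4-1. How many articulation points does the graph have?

Removing 4 increases the component count from 2 to 3, so 4 is a cut vertex.
By contrast removing 7 leaves 2 components; it is not a cut vertex. No other vertex is a cut vertex either.

1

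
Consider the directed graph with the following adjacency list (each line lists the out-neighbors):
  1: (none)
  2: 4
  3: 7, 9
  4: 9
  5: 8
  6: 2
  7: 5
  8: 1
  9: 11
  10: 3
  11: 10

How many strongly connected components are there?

{3, 9, 10, 11} are all mutually reachable — one SCC of size 4.
{5} is an SCC by itself.
{6} is an SCC by itself.
{4} is an SCC by itself.
{1} is an SCC by itself.
(and 3 more singleton SCCs)
That gives 8 strongly connected components.

8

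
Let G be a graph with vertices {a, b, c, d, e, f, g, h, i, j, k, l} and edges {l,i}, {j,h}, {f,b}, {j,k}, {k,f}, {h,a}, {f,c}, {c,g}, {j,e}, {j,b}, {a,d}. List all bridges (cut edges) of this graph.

a-d, a-h, c-f, c-g, e-j, h-j, i-l

The edges on the cycle j-k-f-b-j are not bridges since each lies on that cycle.
But removing h–a disconnects h from a; removing c–f disconnects c from f; removing j–h disconnects j from h; removing a–d disconnects a from d — these are bridges.
In total 7 edges are bridges.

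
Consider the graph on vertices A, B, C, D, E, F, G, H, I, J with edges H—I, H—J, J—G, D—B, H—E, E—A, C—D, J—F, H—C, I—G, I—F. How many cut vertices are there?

Removing C increases the component count from 1 to 2, so C is a cut vertex.
Removing D increases the component count from 1 to 2, so D is a cut vertex.
Removing E increases the component count from 1 to 2, so E is a cut vertex.
Likewise H is a cut vertex.
By contrast removing F leaves 1 component; it is not a cut vertex. No other vertex is a cut vertex either.

4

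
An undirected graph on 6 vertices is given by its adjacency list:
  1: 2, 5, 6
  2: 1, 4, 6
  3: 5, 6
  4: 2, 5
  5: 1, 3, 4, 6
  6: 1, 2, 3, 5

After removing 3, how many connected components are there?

With 3 gone, the remaining components are: {1, 2, 4, 5, 6}.
That is 1 component.

1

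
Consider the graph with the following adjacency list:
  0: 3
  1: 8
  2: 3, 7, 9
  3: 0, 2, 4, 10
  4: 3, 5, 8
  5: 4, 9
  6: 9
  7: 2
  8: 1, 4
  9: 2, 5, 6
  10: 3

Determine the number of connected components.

1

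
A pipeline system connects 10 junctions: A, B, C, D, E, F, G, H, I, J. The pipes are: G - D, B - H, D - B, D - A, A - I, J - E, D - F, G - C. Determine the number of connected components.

Starting from E we can reach E, J. That is one component of size 2.
Starting from A we can reach A, B, C, D, F, G, H, I. That is one component of size 8.
Total: 2 components.

2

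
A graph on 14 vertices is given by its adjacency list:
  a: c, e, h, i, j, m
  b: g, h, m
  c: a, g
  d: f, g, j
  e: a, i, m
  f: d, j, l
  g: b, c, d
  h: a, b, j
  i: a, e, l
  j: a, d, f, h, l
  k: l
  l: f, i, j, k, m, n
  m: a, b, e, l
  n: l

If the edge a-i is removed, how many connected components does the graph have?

1

a and i are still connected via a-e-i, so the component count stays at 1.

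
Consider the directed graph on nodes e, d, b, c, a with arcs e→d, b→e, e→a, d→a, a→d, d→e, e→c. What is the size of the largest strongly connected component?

3

{a, d, e} are all mutually reachable — one SCC of size 3.
{c} is an SCC by itself.
{b} is an SCC by itself.
The largest has 3 vertices.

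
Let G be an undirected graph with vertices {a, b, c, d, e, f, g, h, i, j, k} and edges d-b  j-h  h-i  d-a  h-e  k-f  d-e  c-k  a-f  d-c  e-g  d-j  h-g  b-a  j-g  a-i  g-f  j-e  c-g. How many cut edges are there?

0

The edges on the cycle d-b-a-i-h-j-d are not bridges since each lies on that cycle.
Every edge lies on some cycle, so there are no bridges.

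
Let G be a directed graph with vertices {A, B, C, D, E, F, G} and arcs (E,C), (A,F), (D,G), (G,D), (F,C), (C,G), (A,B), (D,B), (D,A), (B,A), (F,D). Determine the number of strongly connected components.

2

{A, B, C, D, F, G} are all mutually reachable — one SCC of size 6.
{E} is an SCC by itself.
That gives 2 strongly connected components.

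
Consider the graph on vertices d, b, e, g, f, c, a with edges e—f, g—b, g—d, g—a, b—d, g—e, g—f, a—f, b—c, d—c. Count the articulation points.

1

Removing g increases the component count from 1 to 2, so g is a cut vertex.
By contrast removing b leaves 1 component; it is not a cut vertex. No other vertex is a cut vertex either.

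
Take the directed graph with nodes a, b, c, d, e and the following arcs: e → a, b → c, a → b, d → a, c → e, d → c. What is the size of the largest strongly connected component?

4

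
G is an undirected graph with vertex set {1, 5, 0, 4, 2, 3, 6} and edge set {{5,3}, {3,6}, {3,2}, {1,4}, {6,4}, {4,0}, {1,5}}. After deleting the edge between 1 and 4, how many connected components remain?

1 and 4 are still connected via 1-5-3-6-4, so the component count stays at 1.

1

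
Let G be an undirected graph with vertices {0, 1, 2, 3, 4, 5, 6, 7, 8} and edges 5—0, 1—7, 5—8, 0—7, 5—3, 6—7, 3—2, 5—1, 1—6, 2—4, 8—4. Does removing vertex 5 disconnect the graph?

Yes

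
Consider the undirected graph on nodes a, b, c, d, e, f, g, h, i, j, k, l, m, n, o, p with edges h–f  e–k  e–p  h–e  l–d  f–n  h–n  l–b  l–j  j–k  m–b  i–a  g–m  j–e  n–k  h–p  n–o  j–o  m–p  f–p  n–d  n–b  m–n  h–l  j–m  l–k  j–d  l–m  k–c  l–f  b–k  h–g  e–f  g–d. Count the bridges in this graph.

2

The edges on the cycle h-l-j-e-h are not bridges since each lies on that cycle.
But removing i–a disconnects i from a; removing k–c disconnects k from c — these are bridges.
That makes 2 bridges.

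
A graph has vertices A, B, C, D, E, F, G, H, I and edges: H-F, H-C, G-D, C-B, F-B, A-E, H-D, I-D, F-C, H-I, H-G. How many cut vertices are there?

Removing H increases the component count from 2 to 3, so H is a cut vertex.
By contrast removing E leaves 2 components; it is not a cut vertex. No other vertex is a cut vertex either.

1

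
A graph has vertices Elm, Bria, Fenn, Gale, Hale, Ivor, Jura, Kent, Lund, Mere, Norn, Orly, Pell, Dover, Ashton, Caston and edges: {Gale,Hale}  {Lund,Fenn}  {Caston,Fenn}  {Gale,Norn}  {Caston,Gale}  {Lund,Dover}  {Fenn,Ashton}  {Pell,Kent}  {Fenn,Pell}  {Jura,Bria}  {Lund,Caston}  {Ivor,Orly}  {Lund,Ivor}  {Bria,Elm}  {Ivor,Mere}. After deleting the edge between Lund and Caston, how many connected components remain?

Lund and Caston are still connected via Lund-Fenn-Caston, so the component count stays at 2.

2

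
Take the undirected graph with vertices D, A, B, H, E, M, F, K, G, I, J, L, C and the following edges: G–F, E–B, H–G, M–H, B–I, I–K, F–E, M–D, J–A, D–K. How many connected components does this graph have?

4

L is isolated — a component by itself.
C is isolated — a component by itself.
Starting from A we can reach A, J. That is one component of size 2.
Starting from B we can reach B, D, E, F, G, H, I, K, M. That is one component of size 9.
Total: 4 components.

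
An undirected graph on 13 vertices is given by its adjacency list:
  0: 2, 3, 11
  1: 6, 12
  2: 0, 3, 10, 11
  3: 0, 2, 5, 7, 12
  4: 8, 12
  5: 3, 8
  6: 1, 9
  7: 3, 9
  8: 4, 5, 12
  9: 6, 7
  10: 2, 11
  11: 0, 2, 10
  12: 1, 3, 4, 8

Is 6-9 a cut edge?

After removing 6-9, the path 6-1-12-3-7-9 still connects them, so the edge is not a bridge.

No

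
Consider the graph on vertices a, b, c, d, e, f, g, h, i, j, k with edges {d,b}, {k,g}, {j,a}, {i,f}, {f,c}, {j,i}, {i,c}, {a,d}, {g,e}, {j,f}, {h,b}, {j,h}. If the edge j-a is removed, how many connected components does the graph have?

2

j and a are still connected via j-h-b-d-a, so the component count stays at 2.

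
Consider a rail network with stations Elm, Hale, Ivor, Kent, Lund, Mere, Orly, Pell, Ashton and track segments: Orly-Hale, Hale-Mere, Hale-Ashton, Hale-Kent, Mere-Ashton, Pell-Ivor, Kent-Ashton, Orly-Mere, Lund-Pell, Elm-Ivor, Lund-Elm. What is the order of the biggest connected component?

5

Starting from Elm we can reach Elm, Ivor, Lund, Pell. That is one component of size 4.
Starting from Hale we can reach Hale, Kent, Mere, Orly, Ashton. That is one component of size 5.
The largest has 5 vertices.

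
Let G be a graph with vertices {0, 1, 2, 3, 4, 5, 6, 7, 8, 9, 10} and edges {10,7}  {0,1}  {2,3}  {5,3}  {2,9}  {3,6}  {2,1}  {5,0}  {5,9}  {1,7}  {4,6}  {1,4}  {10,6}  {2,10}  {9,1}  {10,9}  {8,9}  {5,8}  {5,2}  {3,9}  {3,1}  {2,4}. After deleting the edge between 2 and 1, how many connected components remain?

1

2 and 1 are still connected via 2-3-1, so the component count stays at 1.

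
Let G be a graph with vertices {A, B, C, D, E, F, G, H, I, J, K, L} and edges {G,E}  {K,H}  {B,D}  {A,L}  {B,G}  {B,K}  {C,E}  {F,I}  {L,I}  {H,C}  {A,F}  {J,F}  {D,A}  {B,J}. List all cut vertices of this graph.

B

Removing B increases the component count from 1 to 2, so B is a cut vertex.
By contrast removing A leaves 1 component; it is not a cut vertex. No other vertex is a cut vertex either.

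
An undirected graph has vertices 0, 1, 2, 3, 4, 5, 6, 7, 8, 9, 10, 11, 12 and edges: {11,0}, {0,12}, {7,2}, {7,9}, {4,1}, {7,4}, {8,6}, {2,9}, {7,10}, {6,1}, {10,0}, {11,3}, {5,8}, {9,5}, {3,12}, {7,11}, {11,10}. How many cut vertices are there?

1

Removing 7 increases the component count from 1 to 2, so 7 is a cut vertex.
By contrast removing 3 leaves 1 component; it is not a cut vertex. No other vertex is a cut vertex either.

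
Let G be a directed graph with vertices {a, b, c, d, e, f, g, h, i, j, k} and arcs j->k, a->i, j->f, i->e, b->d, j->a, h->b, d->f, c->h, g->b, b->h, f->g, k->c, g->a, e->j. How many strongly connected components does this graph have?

1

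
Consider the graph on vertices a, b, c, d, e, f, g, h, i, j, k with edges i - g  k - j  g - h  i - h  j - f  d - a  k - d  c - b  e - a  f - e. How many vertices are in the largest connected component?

6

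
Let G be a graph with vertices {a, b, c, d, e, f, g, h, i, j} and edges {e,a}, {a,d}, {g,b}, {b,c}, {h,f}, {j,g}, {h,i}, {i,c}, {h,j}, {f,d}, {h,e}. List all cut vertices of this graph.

h

Removing h increases the component count from 1 to 2, so h is a cut vertex.
By contrast removing a leaves 1 component; it is not a cut vertex. No other vertex is a cut vertex either.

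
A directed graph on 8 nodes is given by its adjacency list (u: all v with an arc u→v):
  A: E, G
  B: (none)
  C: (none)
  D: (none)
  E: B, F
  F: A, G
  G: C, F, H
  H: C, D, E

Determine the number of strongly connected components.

{A, E, F, G, H} are all mutually reachable — one SCC of size 5.
{C} is an SCC by itself.
{D} is an SCC by itself.
{B} is an SCC by itself.
That gives 4 strongly connected components.

4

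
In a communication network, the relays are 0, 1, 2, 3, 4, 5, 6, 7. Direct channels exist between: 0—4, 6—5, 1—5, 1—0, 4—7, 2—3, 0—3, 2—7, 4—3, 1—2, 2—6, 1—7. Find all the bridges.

none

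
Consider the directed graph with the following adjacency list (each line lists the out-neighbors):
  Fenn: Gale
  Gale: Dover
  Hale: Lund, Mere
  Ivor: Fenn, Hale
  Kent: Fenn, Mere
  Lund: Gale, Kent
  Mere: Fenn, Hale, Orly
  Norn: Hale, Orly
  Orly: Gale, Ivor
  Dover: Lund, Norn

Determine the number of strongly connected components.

{Fenn, Gale, Hale, Ivor, Kent, Lund, Mere, Norn, Orly, Dover} are all mutually reachable — one SCC of size 10.
That gives 1 strongly connected component.

1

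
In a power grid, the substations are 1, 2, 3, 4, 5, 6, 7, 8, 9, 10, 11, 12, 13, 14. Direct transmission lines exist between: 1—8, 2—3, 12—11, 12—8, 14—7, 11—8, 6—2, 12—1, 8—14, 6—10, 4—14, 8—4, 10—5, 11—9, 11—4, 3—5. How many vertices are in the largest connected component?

8

13 is isolated — a component by itself.
Starting from 2 we can reach 2, 3, 5, 6, 10. That is one component of size 5.
Starting from 1 we can reach 1, 4, 7, 8, 9, 11, 12, 14. That is one component of size 8.
The largest has 8 vertices.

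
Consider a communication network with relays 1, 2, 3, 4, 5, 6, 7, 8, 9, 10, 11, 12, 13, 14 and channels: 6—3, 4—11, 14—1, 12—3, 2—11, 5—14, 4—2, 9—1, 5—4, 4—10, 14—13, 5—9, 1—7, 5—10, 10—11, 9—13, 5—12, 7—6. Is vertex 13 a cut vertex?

No

Deleting 13 leaves 2 components (was 2), so 13 is not a cut vertex.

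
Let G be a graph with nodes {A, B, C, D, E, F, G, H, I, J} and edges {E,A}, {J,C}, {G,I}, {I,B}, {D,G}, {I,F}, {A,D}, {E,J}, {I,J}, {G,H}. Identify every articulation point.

Removing G increases the component count from 1 to 2, so G is a cut vertex.
Removing I increases the component count from 1 to 3, so I is a cut vertex.
Removing J increases the component count from 1 to 2, so J is a cut vertex.
By contrast removing H leaves 1 component; it is not a cut vertex. No other vertex is a cut vertex either.

G, I, J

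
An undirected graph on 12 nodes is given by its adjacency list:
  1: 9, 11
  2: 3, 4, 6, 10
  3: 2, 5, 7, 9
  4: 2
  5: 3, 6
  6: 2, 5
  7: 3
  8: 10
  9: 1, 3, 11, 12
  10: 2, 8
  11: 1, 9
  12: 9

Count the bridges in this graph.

The edges on the cycle 3-2-6-5-3 are not bridges since each lies on that cycle.
But removing 10-2 disconnects 10 from 2; removing 3-9 disconnects 3 from 9; removing 8-10 disconnects 8 from 10; removing 9-12 disconnects 9 from 12 — these are bridges.
In total 6 edges are bridges.

6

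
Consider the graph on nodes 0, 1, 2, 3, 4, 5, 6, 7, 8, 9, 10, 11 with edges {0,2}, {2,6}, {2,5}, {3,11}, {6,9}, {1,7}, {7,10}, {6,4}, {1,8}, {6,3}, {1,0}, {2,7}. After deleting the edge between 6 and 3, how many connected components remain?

2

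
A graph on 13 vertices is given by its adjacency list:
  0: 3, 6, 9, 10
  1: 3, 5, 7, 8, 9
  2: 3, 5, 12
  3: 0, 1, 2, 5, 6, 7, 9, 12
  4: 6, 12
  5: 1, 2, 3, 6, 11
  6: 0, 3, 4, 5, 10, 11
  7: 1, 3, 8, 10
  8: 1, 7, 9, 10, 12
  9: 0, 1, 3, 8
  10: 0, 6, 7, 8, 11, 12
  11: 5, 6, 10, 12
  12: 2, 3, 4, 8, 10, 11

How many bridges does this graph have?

The edges on the cycle 1-5-6-10-8-1 are not bridges since each lies on that cycle.
Every edge lies on some cycle, so there are no bridges.

0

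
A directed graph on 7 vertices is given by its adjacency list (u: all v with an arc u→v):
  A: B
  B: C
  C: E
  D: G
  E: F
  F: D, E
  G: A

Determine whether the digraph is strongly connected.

Yes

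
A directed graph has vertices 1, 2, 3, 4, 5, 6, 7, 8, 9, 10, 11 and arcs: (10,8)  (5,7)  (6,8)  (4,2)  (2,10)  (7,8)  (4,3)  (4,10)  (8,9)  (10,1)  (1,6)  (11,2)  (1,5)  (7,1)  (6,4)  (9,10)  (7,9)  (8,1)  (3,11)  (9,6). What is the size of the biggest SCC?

11

{1, 2, 3, 4, 5, 6, 7, 8, 9, 10, 11} are all mutually reachable — one SCC of size 11.
The largest has 11 vertices.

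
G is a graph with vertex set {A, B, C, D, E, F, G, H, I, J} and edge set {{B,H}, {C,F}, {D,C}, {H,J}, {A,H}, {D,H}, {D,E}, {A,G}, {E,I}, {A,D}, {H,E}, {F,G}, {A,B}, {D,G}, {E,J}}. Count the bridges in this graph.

The edges on the cycle A-B-H-D-A are not bridges since each lies on that cycle.
But removing I - E disconnects I from E — this is a bridge.

1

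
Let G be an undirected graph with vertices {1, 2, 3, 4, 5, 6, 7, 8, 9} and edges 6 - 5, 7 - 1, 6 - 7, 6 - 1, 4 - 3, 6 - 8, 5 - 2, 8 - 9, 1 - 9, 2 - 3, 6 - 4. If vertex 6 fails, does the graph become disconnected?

Deleting 6 raises the number of components from 1 to 2, so 6 is a cut vertex.

Yes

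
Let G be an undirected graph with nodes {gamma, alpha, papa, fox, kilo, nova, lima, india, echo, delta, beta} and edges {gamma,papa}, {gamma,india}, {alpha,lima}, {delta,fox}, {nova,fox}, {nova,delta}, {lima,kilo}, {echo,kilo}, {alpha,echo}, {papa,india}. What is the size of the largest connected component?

4

beta is isolated — a component by itself.
Starting from papa we can reach papa, gamma, india. That is one component of size 3.
Starting from fox we can reach fox, nova, delta. That is one component of size 3.
Starting from echo we can reach echo, kilo, lima, alpha. That is one component of size 4.
The largest has 4 vertices.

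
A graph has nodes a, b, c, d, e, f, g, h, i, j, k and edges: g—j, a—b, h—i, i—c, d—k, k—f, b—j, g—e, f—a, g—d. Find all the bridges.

c-i, e-g, h-i

The edges on the cycle g-d-k-f-a-b-j-g are not bridges since each lies on that cycle.
But removing g—e disconnects g from e; removing h—i disconnects h from i; removing i—c disconnects i from c — these are bridges.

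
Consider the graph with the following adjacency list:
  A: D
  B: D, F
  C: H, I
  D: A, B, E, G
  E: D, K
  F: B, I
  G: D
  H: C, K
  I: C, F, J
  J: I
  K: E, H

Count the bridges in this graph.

3

The edges on the cycle E-K-H-C-I-F-B-D-E are not bridges since each lies on that cycle.
But removing A-D disconnects A from D; removing J-I disconnects J from I; removing G-D disconnects G from D — these are bridges.
That makes 3 bridges.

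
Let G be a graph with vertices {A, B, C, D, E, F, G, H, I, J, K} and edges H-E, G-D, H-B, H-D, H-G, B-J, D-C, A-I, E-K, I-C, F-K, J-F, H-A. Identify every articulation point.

H

Removing H increases the component count from 1 to 2, so H is a cut vertex.
By contrast removing J leaves 1 component; it is not a cut vertex. No other vertex is a cut vertex either.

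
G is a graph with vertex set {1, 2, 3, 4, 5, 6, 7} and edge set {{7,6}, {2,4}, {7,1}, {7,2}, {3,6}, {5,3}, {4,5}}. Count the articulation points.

Removing 7 increases the component count from 1 to 2, so 7 is a cut vertex.
By contrast removing 6 leaves 1 component; it is not a cut vertex. No other vertex is a cut vertex either.

1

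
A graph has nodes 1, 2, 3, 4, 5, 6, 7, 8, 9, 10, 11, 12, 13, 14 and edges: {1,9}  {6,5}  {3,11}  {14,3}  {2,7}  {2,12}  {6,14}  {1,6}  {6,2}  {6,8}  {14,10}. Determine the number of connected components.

4 is isolated — a component by itself.
13 is isolated — a component by itself.
Starting from 1 we can reach 1, 2, 3, 5, 6, 7, 8, 9, 10, 11, 12, 14. That is one component of size 12.
Total: 3 components.

3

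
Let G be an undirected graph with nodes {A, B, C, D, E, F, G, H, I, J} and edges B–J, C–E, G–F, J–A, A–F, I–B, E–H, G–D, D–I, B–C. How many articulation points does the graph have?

3

Removing B increases the component count from 1 to 2, so B is a cut vertex.
Removing C increases the component count from 1 to 2, so C is a cut vertex.
Removing E increases the component count from 1 to 2, so E is a cut vertex.
By contrast removing A leaves 1 component; it is not a cut vertex. No other vertex is a cut vertex either.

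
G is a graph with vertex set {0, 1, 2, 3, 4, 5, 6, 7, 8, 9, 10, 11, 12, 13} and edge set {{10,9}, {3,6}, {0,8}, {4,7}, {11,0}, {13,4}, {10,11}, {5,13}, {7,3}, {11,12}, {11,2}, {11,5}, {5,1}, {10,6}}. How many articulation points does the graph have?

4

Removing 0 increases the component count from 1 to 2, so 0 is a cut vertex.
Removing 5 increases the component count from 1 to 2, so 5 is a cut vertex.
Removing 10 increases the component count from 1 to 2, so 10 is a cut vertex.
Likewise 11 is a cut vertex.
By contrast removing 7 leaves 1 component; it is not a cut vertex. No other vertex is a cut vertex either.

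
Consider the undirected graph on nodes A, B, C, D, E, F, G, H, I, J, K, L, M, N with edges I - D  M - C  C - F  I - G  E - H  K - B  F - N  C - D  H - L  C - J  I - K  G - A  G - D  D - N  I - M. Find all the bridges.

A-G, B-K, C-J, E-H, H-L, I-K

The edges on the cycle C-F-N-D-C are not bridges since each lies on that cycle.
But removing I - K disconnects I from K; removing E - H disconnects E from H; removing C - J disconnects C from J; removing G - A disconnects G from A — these are bridges.
In total 6 edges are bridges.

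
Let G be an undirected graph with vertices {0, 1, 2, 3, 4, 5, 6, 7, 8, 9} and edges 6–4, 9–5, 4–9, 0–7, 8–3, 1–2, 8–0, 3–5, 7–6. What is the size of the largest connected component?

Starting from 1 we can reach 1, 2. That is one component of size 2.
Starting from 0 we can reach 0, 3, 4, 5, 6, 7, 8, 9. That is one component of size 8.
The largest has 8 vertices.

8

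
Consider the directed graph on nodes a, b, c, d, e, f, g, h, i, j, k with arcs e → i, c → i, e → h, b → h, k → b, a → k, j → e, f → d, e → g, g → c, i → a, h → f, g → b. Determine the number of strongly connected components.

11

{d} is an SCC by itself.
{k} is an SCC by itself.
{b} is an SCC by itself.
{a} is an SCC by itself.
{h} is an SCC by itself.
(and 6 more singleton SCCs)
That gives 11 strongly connected components.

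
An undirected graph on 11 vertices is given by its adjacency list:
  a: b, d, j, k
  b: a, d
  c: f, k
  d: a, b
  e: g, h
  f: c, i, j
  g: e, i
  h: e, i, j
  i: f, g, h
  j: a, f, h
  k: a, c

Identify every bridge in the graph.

The edges on the cycle a-b-d-a are not bridges since each lies on that cycle.
Every edge lies on some cycle, so there are no bridges.

none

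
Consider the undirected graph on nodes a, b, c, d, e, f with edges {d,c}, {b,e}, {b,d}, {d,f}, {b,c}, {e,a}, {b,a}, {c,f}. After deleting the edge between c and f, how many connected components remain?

c and f are still connected via c-d-f, so the component count stays at 1.

1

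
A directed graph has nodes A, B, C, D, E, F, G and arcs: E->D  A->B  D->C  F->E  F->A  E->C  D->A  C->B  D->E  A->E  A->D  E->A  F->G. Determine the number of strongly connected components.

{A, D, E} are all mutually reachable — one SCC of size 3.
{C} is an SCC by itself.
{F} is an SCC by itself.
{G} is an SCC by itself.
{B} is an SCC by itself.
That gives 5 strongly connected components.

5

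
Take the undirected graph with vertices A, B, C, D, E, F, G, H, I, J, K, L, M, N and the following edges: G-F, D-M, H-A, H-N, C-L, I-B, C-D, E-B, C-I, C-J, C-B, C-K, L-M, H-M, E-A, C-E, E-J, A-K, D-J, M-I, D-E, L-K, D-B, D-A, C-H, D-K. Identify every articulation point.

H

Removing H increases the component count from 2 to 3, so H is a cut vertex.
By contrast removing A leaves 2 components; it is not a cut vertex. No other vertex is a cut vertex either.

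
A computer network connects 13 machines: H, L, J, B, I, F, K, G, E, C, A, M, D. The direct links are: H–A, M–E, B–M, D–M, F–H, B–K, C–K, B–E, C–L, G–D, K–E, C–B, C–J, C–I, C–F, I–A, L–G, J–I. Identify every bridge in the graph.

The edges on the cycle C-F-H-A-I-C are not bridges since each lies on that cycle.
Every edge lies on some cycle, so there are no bridges.

none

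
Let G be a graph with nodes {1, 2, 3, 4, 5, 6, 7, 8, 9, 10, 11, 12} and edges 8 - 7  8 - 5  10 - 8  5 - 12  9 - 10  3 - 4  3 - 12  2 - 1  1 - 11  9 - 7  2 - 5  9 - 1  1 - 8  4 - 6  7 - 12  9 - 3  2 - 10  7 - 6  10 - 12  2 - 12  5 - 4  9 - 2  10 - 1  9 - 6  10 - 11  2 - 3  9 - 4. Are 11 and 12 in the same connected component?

From 11 we can reach 1, 2, 3, 4, 5, 6, 7, 8, 9, 10, 11, 12, which includes 12.

Yes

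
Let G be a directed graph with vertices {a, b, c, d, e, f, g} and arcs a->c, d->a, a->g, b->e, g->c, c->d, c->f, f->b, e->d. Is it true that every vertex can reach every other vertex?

From a we can reach every vertex (a, b, c, d, e, f, g), and every vertex can reach a (a, b, c, d, e, f, g). So the whole graph is one strongly connected component.

Yes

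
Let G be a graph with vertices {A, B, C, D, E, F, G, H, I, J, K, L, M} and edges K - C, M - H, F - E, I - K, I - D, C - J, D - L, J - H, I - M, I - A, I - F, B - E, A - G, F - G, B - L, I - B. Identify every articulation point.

I

Removing I increases the component count from 1 to 2, so I is a cut vertex.
By contrast removing E leaves 1 component; it is not a cut vertex. No other vertex is a cut vertex either.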